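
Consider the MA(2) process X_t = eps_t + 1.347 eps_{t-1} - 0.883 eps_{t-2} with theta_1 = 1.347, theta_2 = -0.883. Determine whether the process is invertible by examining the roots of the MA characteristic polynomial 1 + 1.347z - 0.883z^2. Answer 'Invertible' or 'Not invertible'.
\text{Not invertible}

The MA(q) characteristic polynomial is P(z) = 1 + 1.347z - 0.883z^2.
Invertibility requires all roots to lie outside the unit circle, i.e. |z| > 1 for every root.
Set 1 + (1.347) z + (-0.883) z^2 = 0, i.e. a z^2 + b z + c = 0 with a = -0.883, b = 1.347, c = 1.
Discriminant D = b^2 - 4ac = (1.347)^2 - 4*(-0.883)*1 = 1.814409 - (-3.532) = 5.346409.
D >= 0, so the roots are real: z = (-b +/- sqrt(D)) / (2a) = (-1.347 +/- 2.31223) / (-1.766).
  z_1 = (-1.347 + 2.31223) / (-1.766) = -0.5466,   |z_1| = 0.5466.
  z_2 = (-1.347 - 2.31223) / (-1.766) = 2.072,   |z_2| = 2.072.
Moduli of all roots: 0.5466, 2.0720.
All moduli strictly greater than 1? No.
Verdict: Not invertible.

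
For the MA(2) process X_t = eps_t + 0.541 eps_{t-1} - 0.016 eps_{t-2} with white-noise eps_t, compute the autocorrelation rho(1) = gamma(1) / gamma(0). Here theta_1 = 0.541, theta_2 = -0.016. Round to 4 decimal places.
\rho(1) = 0.4117

For an MA(q) process with theta_0 = 1, the autocovariance is
  gamma(k) = sigma^2 * sum_{i=0..q-k} theta_i * theta_{i+k},
and rho(k) = gamma(k) / gamma(0). Sigma^2 cancels.
  numerator   = (1)*(0.541) + (0.541)*(-0.016) = 0.532344.
  denominator = (1)^2 + (0.541)^2 + (-0.016)^2 = 1.292937.
  rho(1) = 0.532344 / 1.292937 = 0.4117.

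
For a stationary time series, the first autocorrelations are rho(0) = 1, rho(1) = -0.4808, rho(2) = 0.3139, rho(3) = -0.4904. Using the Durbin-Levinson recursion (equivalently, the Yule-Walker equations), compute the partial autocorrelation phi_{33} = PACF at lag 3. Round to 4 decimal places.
\phi_{33} = -0.4000

The PACF at lag k is phi_{kk}, the last component of the solution
to the Yule-Walker system G_k phi = r_k where
  (G_k)_{ij} = rho(|i - j|), (r_k)_i = rho(i), i,j = 1..k.
Equivalently, Durbin-Levinson gives phi_{kk} iteratively:
  phi_{11} = rho(1)
  phi_{kk} = [rho(k) - sum_{j=1..k-1} phi_{k-1,j} rho(k-j)]
            / [1 - sum_{j=1..k-1} phi_{k-1,j} rho(j)],
  phi_{k,j} = phi_{k-1,j} - phi_{kk} phi_{k-1,k-j},  j = 1..k-1.
Step k = 1:
  phi_11 = rho(1) = -0.4808.
Step k = 2:
  phi_22 = [rho(2) - phi_11 rho(1)] / [1 - phi_11 rho(1)] = [0.3139 - (-0.4808)(-0.4808)] / [1 - (-0.4808)(-0.4808)]
         = 0.08273136 / 0.76883136 = 0.107607.
  Update: phi_21 = phi_11 - phi_22 phi_11 = -0.4808 - (0.107607)(-0.4808) = -0.429063.
Step k = 3:
  phi_33 = [rho(3) - phi_21 rho(2) - phi_22 rho(1)] / [1 - phi_21 rho(1) - phi_22 rho(2)]
    numerator   = -0.4904 - (-0.429063)(0.3139) - (0.107607)(-0.4808) = -0.30397994
    denominator = 1 - (-0.429063)(-0.4808) - (0.107607)(0.3139) = 0.75992892
  phi_33 = -0.30397994 / 0.75992892 = -0.4.
Therefore phi_{33} = -0.4000.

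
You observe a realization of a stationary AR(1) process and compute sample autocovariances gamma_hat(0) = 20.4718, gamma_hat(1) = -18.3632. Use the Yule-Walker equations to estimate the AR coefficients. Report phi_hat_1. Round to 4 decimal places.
\hat\phi_{1} = -0.8970

The Yule-Walker equations for an AR(p) process read, in matrix form,
  Gamma_p phi = r_p,   with   (Gamma_p)_{ij} = gamma(|i - j|),
                       (r_p)_i = gamma(i),   i,j = 1..p.
Substitute the sample gammas (Toeplitz matrix and right-hand side of size 1):
  Gamma_p = [[20.4718]]
  r_p     = [-18.3632]
With p = 1 this is the single equation gamma(0) phi_1 = gamma(1):
  phi_hat_1 = gamma(1) / gamma(0) = -18.3632 / 20.4718 = -0.8970.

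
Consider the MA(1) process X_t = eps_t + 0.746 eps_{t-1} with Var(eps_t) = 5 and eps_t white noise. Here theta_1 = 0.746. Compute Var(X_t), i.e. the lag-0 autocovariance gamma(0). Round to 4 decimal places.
\gamma(0) = 7.7826

For an MA(q) process X_t = eps_t + sum_i theta_i eps_{t-i} with
Var(eps_t) = sigma^2, the variance is
  gamma(0) = sigma^2 * (1 + sum_i theta_i^2).
  sum_i theta_i^2 = (0.746)^2 = 0.556516.
  gamma(0) = 5 * (1 + 0.556516) = 5 * 1.556516 = 7.78258, which rounds to 7.7826.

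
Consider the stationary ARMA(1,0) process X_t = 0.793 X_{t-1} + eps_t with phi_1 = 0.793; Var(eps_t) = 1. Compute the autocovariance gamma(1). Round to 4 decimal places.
\gamma(1) = 2.1366

Multiply the model equation by X_{t-k} and take expectations. With theta_0 = psi_0 = 1 and psi_j the MA(infinity) weights, this gives
  gamma(k) - sum_i phi_i gamma(k-i) = c_k,
  c_k = sigma^2 * sum_{j=k..q} theta_j psi_{j-k}   (c_k = 0 for k > q),
using gamma(-m) = gamma(m).
Pure AR (q = 0): c_0 = sigma^2 = 1, c_k = 0 for k >= 1.
Equations for k = 0 and k = 1 (AR order 1):
  gamma(0) = phi_1 gamma(1) + c_0
  gamma(1) = phi_1 gamma(0) + c_1
Substituting the second into the first: gamma(0) (1 - phi_1^2) = c_0 + phi_1 c_1, so
  gamma(0) = c_0 / (1 - phi_1^2) = 1 / (1 - (0.793)^2) = 1 / 0.371151 = 2.694321.
  gamma(1) = phi_1 gamma(0) = (0.793)(2.694321) = 2.136597.
Therefore gamma(1) = 2.1366 (to 4 decimal places).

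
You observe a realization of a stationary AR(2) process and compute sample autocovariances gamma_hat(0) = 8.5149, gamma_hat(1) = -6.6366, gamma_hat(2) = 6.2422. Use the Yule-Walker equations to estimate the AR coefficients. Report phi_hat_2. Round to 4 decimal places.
\hat\phi_{2} = 0.3200

The Yule-Walker equations for an AR(p) process read, in matrix form,
  Gamma_p phi = r_p,   with   (Gamma_p)_{ij} = gamma(|i - j|),
                       (r_p)_i = gamma(i),   i,j = 1..p.
Substitute the sample gammas (Toeplitz matrix and right-hand side of size 2):
  Gamma_p = [[8.5149, -6.6366], [-6.6366, 8.5149]]
  r_p     = [-6.6366, 6.2422]
Written out:
  8.5149 phi_1 - 6.6366 phi_2 = -6.6366
  -6.6366 phi_1 + 8.5149 phi_2 = 6.2422
Solve by Cramer's rule:
  det = gamma(0)^2 - gamma(1)^2 = (8.5149)^2 - (-6.6366)^2 = 72.50352201 - 44.04445956 = 28.45906245
  phi_hat_1 = [gamma(1) gamma(0) - gamma(1) gamma(2)] / det = [(-6.6366)(8.5149) - (-6.6366)(6.2422)] / 28.45906245 = -15.08300082 / 28.45906245 = -0.53
  phi_hat_2 = [gamma(0) gamma(2) - gamma(1)^2] / det = [(8.5149)(6.2422) - (-6.6366)^2] / 28.45906245 = 9.10724922 / 28.45906245 = 0.32
So phi_hat = [-0.5300, 0.3200].
Therefore phi_hat_2 = 0.3200.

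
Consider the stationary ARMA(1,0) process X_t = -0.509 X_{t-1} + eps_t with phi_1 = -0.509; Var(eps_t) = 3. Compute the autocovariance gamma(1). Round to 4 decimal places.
\gamma(1) = -2.0610

Multiply the model equation by X_{t-k} and take expectations. With theta_0 = psi_0 = 1 and psi_j the MA(infinity) weights, this gives
  gamma(k) - sum_i phi_i gamma(k-i) = c_k,
  c_k = sigma^2 * sum_{j=k..q} theta_j psi_{j-k}   (c_k = 0 for k > q),
using gamma(-m) = gamma(m).
Pure AR (q = 0): c_0 = sigma^2 = 3, c_k = 0 for k >= 1.
Equations for k = 0 and k = 1 (AR order 1):
  gamma(0) = phi_1 gamma(1) + c_0
  gamma(1) = phi_1 gamma(0) + c_1
Substituting the second into the first: gamma(0) (1 - phi_1^2) = c_0 + phi_1 c_1, so
  gamma(0) = c_0 / (1 - phi_1^2) = 3 / (1 - (-0.509)^2) = 3 / 0.740919 = 4.049026.
  gamma(1) = phi_1 gamma(0) = (-0.509)(4.049026) = -2.060954.
Therefore gamma(1) = -2.0610 (to 4 decimal places).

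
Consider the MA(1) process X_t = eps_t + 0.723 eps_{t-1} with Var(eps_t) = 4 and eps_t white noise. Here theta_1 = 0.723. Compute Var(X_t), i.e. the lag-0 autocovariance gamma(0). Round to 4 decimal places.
\gamma(0) = 6.0909

For an MA(q) process X_t = eps_t + sum_i theta_i eps_{t-i} with
Var(eps_t) = sigma^2, the variance is
  gamma(0) = sigma^2 * (1 + sum_i theta_i^2).
  sum_i theta_i^2 = (0.723)^2 = 0.522729.
  gamma(0) = 4 * (1 + 0.522729) = 4 * 1.522729 = 6.090916, which rounds to 6.0909.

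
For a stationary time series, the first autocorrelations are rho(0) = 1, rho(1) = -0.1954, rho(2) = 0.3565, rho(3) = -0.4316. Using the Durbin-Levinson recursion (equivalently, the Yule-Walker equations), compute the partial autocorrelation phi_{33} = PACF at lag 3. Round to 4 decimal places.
\phi_{33} = -0.3740

The PACF at lag k is phi_{kk}, the last component of the solution
to the Yule-Walker system G_k phi = r_k where
  (G_k)_{ij} = rho(|i - j|), (r_k)_i = rho(i), i,j = 1..k.
Equivalently, Durbin-Levinson gives phi_{kk} iteratively:
  phi_{11} = rho(1)
  phi_{kk} = [rho(k) - sum_{j=1..k-1} phi_{k-1,j} rho(k-j)]
            / [1 - sum_{j=1..k-1} phi_{k-1,j} rho(j)],
  phi_{k,j} = phi_{k-1,j} - phi_{kk} phi_{k-1,k-j},  j = 1..k-1.
Step k = 1:
  phi_11 = rho(1) = -0.1954.
Step k = 2:
  phi_22 = [rho(2) - phi_11 rho(1)] / [1 - phi_11 rho(1)] = [0.3565 - (-0.1954)(-0.1954)] / [1 - (-0.1954)(-0.1954)]
         = 0.31831884 / 0.96181884 = 0.330955.
  Update: phi_21 = phi_11 - phi_22 phi_11 = -0.1954 - (0.330955)(-0.1954) = -0.130731.
Step k = 3:
  phi_33 = [rho(3) - phi_21 rho(2) - phi_22 rho(1)] / [1 - phi_21 rho(1) - phi_22 rho(2)]
    numerator   = -0.4316 - (-0.130731)(0.3565) - (0.330955)(-0.1954) = -0.32032564
    denominator = 1 - (-0.130731)(-0.1954) - (0.330955)(0.3565) = 0.8564696
  phi_33 = -0.32032564 / 0.8564696 = -0.374.
Therefore phi_{33} = -0.3740.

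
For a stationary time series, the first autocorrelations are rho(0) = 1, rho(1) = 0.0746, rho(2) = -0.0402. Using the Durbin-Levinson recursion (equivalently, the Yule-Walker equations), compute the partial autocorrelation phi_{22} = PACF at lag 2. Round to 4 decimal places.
\phi_{22} = -0.0460

The PACF at lag k is phi_{kk}, the last component of the solution
to the Yule-Walker system G_k phi = r_k where
  (G_k)_{ij} = rho(|i - j|), (r_k)_i = rho(i), i,j = 1..k.
Equivalently, Durbin-Levinson gives phi_{kk} iteratively:
  phi_{11} = rho(1)
  phi_{kk} = [rho(k) - sum_{j=1..k-1} phi_{k-1,j} rho(k-j)]
            / [1 - sum_{j=1..k-1} phi_{k-1,j} rho(j)],
  phi_{k,j} = phi_{k-1,j} - phi_{kk} phi_{k-1,k-j},  j = 1..k-1.
Step k = 1:
  phi_11 = rho(1) = 0.0746.
Step k = 2:
  phi_22 = [rho(2) - phi_11 rho(1)] / [1 - phi_11 rho(1)] = [-0.0402 - (0.0746)(0.0746)] / [1 - (0.0746)(0.0746)]
         = -0.04576516 / 0.99443484 = -0.046.
Therefore phi_{22} = -0.0460.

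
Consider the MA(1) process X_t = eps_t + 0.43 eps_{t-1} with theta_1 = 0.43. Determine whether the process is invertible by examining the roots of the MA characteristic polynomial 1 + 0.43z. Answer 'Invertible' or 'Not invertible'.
\text{Invertible}

The MA(q) characteristic polynomial is P(z) = 1 + 0.43z.
Invertibility requires all roots to lie outside the unit circle, i.e. |z| > 1 for every root.
This is linear in z: 1 + (0.43) z = 0  =>  z = -1/(0.43) = -2.325581,  |z| = 2.325581.
Moduli of all roots: 2.3256.
All moduli strictly greater than 1? Yes.
Verdict: Invertible.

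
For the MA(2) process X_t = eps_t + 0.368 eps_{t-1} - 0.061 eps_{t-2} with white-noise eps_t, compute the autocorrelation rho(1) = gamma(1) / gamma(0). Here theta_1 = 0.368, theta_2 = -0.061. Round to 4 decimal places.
\rho(1) = 0.3033

For an MA(q) process with theta_0 = 1, the autocovariance is
  gamma(k) = sigma^2 * sum_{i=0..q-k} theta_i * theta_{i+k},
and rho(k) = gamma(k) / gamma(0). Sigma^2 cancels.
  numerator   = (1)*(0.368) + (0.368)*(-0.061) = 0.345552.
  denominator = (1)^2 + (0.368)^2 + (-0.061)^2 = 1.139145.
  rho(1) = 0.345552 / 1.139145 = 0.3033.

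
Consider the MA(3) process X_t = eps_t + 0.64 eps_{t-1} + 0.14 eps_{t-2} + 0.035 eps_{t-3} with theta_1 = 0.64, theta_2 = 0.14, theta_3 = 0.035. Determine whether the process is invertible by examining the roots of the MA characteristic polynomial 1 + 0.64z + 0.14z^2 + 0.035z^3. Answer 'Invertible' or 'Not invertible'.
\text{Invertible}

The MA(q) characteristic polynomial is P(z) = 1 + 0.64z + 0.14z^2 + 0.035z^3.
Invertibility requires all roots to lie outside the unit circle, i.e. |z| > 1 for every root.
Degree 3: look for a simple real root z0 first, then factor out (1 - z/z0) and solve the remaining quadratic.
Testing z0 = -2: P(-2) = 1 + (0.64)(-2) + (0.14)(-2)^2 + (0.035)(-2)^3
  = 1 + (-1.28) + (0.56) + (-0.28) = 0.  So z_0 = -2 is a root, |z_0| = 2.
Divide out the factor (1 + 0.5 z) = (1 - z/z0) (since 1/z0 = -0.5):
  P(z) = (1 + 0.5 z)(1 + (0.14) z + (0.07) z^2)
  [check: z-coef 0.14 - (-0.5) = 0.64; z^2-coef 0.07 - (-0.5)(0.14) = 0.14; z^3-coef -(-0.5)(0.07) = 0.035.]
Remaining roots from the quadratic factor 1 + (0.14) z + (0.07) z^2:
  Set 1 + (0.14) z + (0.07) z^2 = 0, i.e. a z^2 + b z + c = 0 with a = 0.07, b = 0.14, c = 1.
  Discriminant D = b^2 - 4ac = (0.14)^2 - 4*(0.07)*1 = 0.0196 - (0.28) = -0.2604.
  D < 0, so the roots are the complex-conjugate pair z = (-b +/- i sqrt(-D)) / (2a) = -1 +/- 3.645i.
  For a conjugate pair |z|^2 = z * conj(z) = (product of roots) = c/a = 1/(0.07) = 14.285714, so |z| = sqrt(14.285714) = 3.7796 for both roots.
Moduli of all roots: 2.0000, 3.7796, 3.7796.
All moduli strictly greater than 1? Yes.
Verdict: Invertible.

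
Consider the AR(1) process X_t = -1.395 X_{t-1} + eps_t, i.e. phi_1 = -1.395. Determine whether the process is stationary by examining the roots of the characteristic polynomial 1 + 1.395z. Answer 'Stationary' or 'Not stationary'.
\text{Not stationary}

The AR(p) characteristic polynomial is P(z) = 1 + 1.395z.
Stationarity requires all roots to lie outside the unit circle, i.e. |z| > 1 for every root.
This is linear in z: 1 + (1.395) z = 0  =>  z = -1/(1.395) = -0.716846,  |z| = 0.716846.
Moduli of all roots: 0.7168.
All moduli strictly greater than 1? No.
Verdict: Not stationary.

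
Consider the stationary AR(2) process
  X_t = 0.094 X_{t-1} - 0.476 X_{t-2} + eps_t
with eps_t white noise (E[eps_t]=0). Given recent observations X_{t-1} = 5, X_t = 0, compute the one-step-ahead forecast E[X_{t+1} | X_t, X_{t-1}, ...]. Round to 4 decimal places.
E[X_{t+1} \mid \mathcal F_t] = -2.3800

For an AR(p) model X_t = c + sum_i phi_i X_{t-i} + eps_t, the
one-step-ahead conditional mean is
  E[X_{t+1} | X_t, ...] = c + sum_i phi_i X_{t+1-i}.
Substitute known values:
  E[X_{t+1} | ...] = (0.094) * (0) + (-0.476) * (5)
                   = -2.3800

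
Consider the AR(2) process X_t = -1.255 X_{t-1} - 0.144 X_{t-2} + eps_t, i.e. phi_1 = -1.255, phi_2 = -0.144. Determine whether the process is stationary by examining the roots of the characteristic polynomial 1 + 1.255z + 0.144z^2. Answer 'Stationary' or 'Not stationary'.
\text{Not stationary}

The AR(p) characteristic polynomial is P(z) = 1 + 1.255z + 0.144z^2.
Stationarity requires all roots to lie outside the unit circle, i.e. |z| > 1 for every root.
Set 1 + (1.255) z + (0.144) z^2 = 0, i.e. a z^2 + b z + c = 0 with a = 0.144, b = 1.255, c = 1.
Discriminant D = b^2 - 4ac = (1.255)^2 - 4*(0.144)*1 = 1.575025 - (0.576) = 0.999025.
D >= 0, so the roots are real: z = (-b +/- sqrt(D)) / (2a) = (-1.255 +/- 0.999512) / (0.288).
  z_1 = (-1.255 + 0.999512) / (0.288) = -0.8871,   |z_1| = 0.8871.
  z_2 = (-1.255 - 0.999512) / (0.288) = -7.8282,   |z_2| = 7.8282.
Moduli of all roots: 0.8871, 7.8282.
All moduli strictly greater than 1? No.
Verdict: Not stationary.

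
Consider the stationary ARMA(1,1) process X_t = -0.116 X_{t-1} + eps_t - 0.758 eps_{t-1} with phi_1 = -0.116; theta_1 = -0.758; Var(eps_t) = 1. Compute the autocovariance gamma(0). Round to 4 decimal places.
\gamma(0) = 1.7743

Multiply the model equation by X_{t-k} and take expectations. With theta_0 = psi_0 = 1 and psi_j the MA(infinity) weights, this gives
  gamma(k) - sum_i phi_i gamma(k-i) = c_k,
  c_k = sigma^2 * sum_{j=k..q} theta_j psi_{j-k}   (c_k = 0 for k > q),
using gamma(-m) = gamma(m).
psi-weights needed (psi_j = theta_j + sum_i phi_i psi_{j-i}):
  psi_1 = theta_1 + phi_1 = -0.758 + (-0.116) = -0.874
Right-hand sides:
  c_0 = sigma^2 (1 + theta_1 psi_1) = 1 * (1 + (-0.758)(-0.874)) = 1 * 1.662492 = 1.662492
  c_1 = sigma^2 theta_1 = 1 * (-0.758) = -0.758
  c_2 = 0
Equations for k = 0 and k = 1 (AR order 1):
  gamma(0) = phi_1 gamma(1) + c_0
  gamma(1) = phi_1 gamma(0) + c_1
Substituting the second into the first: gamma(0) (1 - phi_1^2) = c_0 + phi_1 c_1, so
  gamma(0) = (c_0 + phi_1 c_1) / (1 - phi_1^2) = (1.662492 + (-0.116)(-0.758)) / (1 - (-0.116)^2) = 1.75042 / 0.986544 = 1.774295.
Therefore gamma(0) = 1.7743 (to 4 decimal places).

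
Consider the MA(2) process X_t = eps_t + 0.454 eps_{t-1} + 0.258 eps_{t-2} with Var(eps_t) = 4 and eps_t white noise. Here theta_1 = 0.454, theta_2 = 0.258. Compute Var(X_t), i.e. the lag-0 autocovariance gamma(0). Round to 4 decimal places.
\gamma(0) = 5.0907

For an MA(q) process X_t = eps_t + sum_i theta_i eps_{t-i} with
Var(eps_t) = sigma^2, the variance is
  gamma(0) = sigma^2 * (1 + sum_i theta_i^2).
  sum_i theta_i^2 = (0.454)^2 + (0.258)^2 = 0.206116 + 0.066564 = 0.27268.
  gamma(0) = 4 * (1 + 0.27268) = 4 * 1.27268 = 5.09072, which rounds to 5.0907.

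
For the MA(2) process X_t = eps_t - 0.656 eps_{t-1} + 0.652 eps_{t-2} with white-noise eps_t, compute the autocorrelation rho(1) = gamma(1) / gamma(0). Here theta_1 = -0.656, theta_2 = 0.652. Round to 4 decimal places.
\rho(1) = -0.5841

For an MA(q) process with theta_0 = 1, the autocovariance is
  gamma(k) = sigma^2 * sum_{i=0..q-k} theta_i * theta_{i+k},
and rho(k) = gamma(k) / gamma(0). Sigma^2 cancels.
  numerator   = (1)*(-0.656) + (-0.656)*(0.652) = -1.083712.
  denominator = (1)^2 + (-0.656)^2 + (0.652)^2 = 1.85544.
  rho(1) = -1.083712 / 1.85544 = -0.5841.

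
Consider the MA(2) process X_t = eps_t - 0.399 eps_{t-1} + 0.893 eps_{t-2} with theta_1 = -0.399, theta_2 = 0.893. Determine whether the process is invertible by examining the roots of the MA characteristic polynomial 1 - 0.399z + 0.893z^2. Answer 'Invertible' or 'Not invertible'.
\text{Invertible}

The MA(q) characteristic polynomial is P(z) = 1 - 0.399z + 0.893z^2.
Invertibility requires all roots to lie outside the unit circle, i.e. |z| > 1 for every root.
Set 1 + (-0.399) z + (0.893) z^2 = 0, i.e. a z^2 + b z + c = 0 with a = 0.893, b = -0.399, c = 1.
Discriminant D = b^2 - 4ac = (-0.399)^2 - 4*(0.893)*1 = 0.159201 - (3.572) = -3.412799.
D < 0, so the roots are the complex-conjugate pair z = (-b +/- i sqrt(-D)) / (2a) = 0.2234 +/- 1.0344i.
For a conjugate pair |z|^2 = z * conj(z) = (product of roots) = c/a = 1/(0.893) = 1.119821, so |z| = sqrt(1.119821) = 1.0582 for both roots.
Moduli of all roots: 1.0582, 1.0582.
All moduli strictly greater than 1? Yes.
Verdict: Invertible.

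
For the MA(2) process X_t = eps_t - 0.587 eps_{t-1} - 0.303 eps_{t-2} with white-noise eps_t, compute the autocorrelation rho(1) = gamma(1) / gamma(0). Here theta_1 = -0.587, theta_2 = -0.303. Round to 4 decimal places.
\rho(1) = -0.2848

For an MA(q) process with theta_0 = 1, the autocovariance is
  gamma(k) = sigma^2 * sum_{i=0..q-k} theta_i * theta_{i+k},
and rho(k) = gamma(k) / gamma(0). Sigma^2 cancels.
  numerator   = (1)*(-0.587) + (-0.587)*(-0.303) = -0.409139.
  denominator = (1)^2 + (-0.587)^2 + (-0.303)^2 = 1.436378.
  rho(1) = -0.409139 / 1.436378 = -0.2848.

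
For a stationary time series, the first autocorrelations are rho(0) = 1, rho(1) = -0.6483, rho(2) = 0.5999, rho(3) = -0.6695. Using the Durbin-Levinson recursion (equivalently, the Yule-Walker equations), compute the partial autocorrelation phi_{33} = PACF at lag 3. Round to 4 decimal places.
\phi_{33} = -0.3821

The PACF at lag k is phi_{kk}, the last component of the solution
to the Yule-Walker system G_k phi = r_k where
  (G_k)_{ij} = rho(|i - j|), (r_k)_i = rho(i), i,j = 1..k.
Equivalently, Durbin-Levinson gives phi_{kk} iteratively:
  phi_{11} = rho(1)
  phi_{kk} = [rho(k) - sum_{j=1..k-1} phi_{k-1,j} rho(k-j)]
            / [1 - sum_{j=1..k-1} phi_{k-1,j} rho(j)],
  phi_{k,j} = phi_{k-1,j} - phi_{kk} phi_{k-1,k-j},  j = 1..k-1.
Step k = 1:
  phi_11 = rho(1) = -0.6483.
Step k = 2:
  phi_22 = [rho(2) - phi_11 rho(1)] / [1 - phi_11 rho(1)] = [0.5999 - (-0.6483)(-0.6483)] / [1 - (-0.6483)(-0.6483)]
         = 0.17960711 / 0.57970711 = 0.309824.
  Update: phi_21 = phi_11 - phi_22 phi_11 = -0.6483 - (0.309824)(-0.6483) = -0.447441.
Step k = 3:
  phi_33 = [rho(3) - phi_21 rho(2) - phi_22 rho(1)] / [1 - phi_21 rho(1) - phi_22 rho(2)]
    numerator   = -0.6695 - (-0.447441)(0.5999) - (0.309824)(-0.6483) = -0.20022121
    denominator = 1 - (-0.447441)(-0.6483) - (0.309824)(0.5999) = 0.52406054
  phi_33 = -0.20022121 / 0.52406054 = -0.3821.
Therefore phi_{33} = -0.3821.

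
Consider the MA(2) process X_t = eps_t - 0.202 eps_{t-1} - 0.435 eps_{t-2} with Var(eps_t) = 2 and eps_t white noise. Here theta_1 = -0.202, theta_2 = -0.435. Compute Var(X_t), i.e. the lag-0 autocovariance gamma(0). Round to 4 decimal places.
\gamma(0) = 2.4601

For an MA(q) process X_t = eps_t + sum_i theta_i eps_{t-i} with
Var(eps_t) = sigma^2, the variance is
  gamma(0) = sigma^2 * (1 + sum_i theta_i^2).
  sum_i theta_i^2 = (-0.202)^2 + (-0.435)^2 = 0.040804 + 0.189225 = 0.230029.
  gamma(0) = 2 * (1 + 0.230029) = 2 * 1.230029 = 2.460058, which rounds to 2.4601.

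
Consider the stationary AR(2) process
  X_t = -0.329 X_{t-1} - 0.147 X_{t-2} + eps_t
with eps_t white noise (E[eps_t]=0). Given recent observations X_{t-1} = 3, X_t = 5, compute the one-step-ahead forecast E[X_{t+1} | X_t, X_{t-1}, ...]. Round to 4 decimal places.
E[X_{t+1} \mid \mathcal F_t] = -2.0860

For an AR(p) model X_t = c + sum_i phi_i X_{t-i} + eps_t, the
one-step-ahead conditional mean is
  E[X_{t+1} | X_t, ...] = c + sum_i phi_i X_{t+1-i}.
Substitute known values:
  E[X_{t+1} | ...] = (-0.329) * (5) + (-0.147) * (3)
                   = -2.0860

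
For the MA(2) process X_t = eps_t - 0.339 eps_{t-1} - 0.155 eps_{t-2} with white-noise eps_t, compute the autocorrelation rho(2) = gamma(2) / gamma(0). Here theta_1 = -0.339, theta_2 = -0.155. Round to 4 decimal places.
\rho(2) = -0.1361

For an MA(q) process with theta_0 = 1, the autocovariance is
  gamma(k) = sigma^2 * sum_{i=0..q-k} theta_i * theta_{i+k},
and rho(k) = gamma(k) / gamma(0). Sigma^2 cancels.
  numerator   = (1)*(-0.155) = -0.155.
  denominator = (1)^2 + (-0.339)^2 + (-0.155)^2 = 1.138946.
  rho(2) = -0.155 / 1.138946 = -0.1361.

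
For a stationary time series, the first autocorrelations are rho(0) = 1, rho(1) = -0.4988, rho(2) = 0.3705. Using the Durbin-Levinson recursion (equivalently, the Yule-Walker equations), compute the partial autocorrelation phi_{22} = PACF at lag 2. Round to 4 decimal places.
\phi_{22} = 0.1620

The PACF at lag k is phi_{kk}, the last component of the solution
to the Yule-Walker system G_k phi = r_k where
  (G_k)_{ij} = rho(|i - j|), (r_k)_i = rho(i), i,j = 1..k.
Equivalently, Durbin-Levinson gives phi_{kk} iteratively:
  phi_{11} = rho(1)
  phi_{kk} = [rho(k) - sum_{j=1..k-1} phi_{k-1,j} rho(k-j)]
            / [1 - sum_{j=1..k-1} phi_{k-1,j} rho(j)],
  phi_{k,j} = phi_{k-1,j} - phi_{kk} phi_{k-1,k-j},  j = 1..k-1.
Step k = 1:
  phi_11 = rho(1) = -0.4988.
Step k = 2:
  phi_22 = [rho(2) - phi_11 rho(1)] / [1 - phi_11 rho(1)] = [0.3705 - (-0.4988)(-0.4988)] / [1 - (-0.4988)(-0.4988)]
         = 0.12169856 / 0.75119856 = 0.162.
Therefore phi_{22} = 0.1620.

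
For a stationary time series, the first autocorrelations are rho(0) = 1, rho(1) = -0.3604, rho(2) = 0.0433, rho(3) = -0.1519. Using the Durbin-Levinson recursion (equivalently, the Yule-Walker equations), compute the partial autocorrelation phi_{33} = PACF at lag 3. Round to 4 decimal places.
\phi_{33} = -0.1980

The PACF at lag k is phi_{kk}, the last component of the solution
to the Yule-Walker system G_k phi = r_k where
  (G_k)_{ij} = rho(|i - j|), (r_k)_i = rho(i), i,j = 1..k.
Equivalently, Durbin-Levinson gives phi_{kk} iteratively:
  phi_{11} = rho(1)
  phi_{kk} = [rho(k) - sum_{j=1..k-1} phi_{k-1,j} rho(k-j)]
            / [1 - sum_{j=1..k-1} phi_{k-1,j} rho(j)],
  phi_{k,j} = phi_{k-1,j} - phi_{kk} phi_{k-1,k-j},  j = 1..k-1.
Step k = 1:
  phi_11 = rho(1) = -0.3604.
Step k = 2:
  phi_22 = [rho(2) - phi_11 rho(1)] / [1 - phi_11 rho(1)] = [0.0433 - (-0.3604)(-0.3604)] / [1 - (-0.3604)(-0.3604)]
         = -0.08658816 / 0.87011184 = -0.099514.
  Update: phi_21 = phi_11 - phi_22 phi_11 = -0.3604 - (-0.099514)(-0.3604) = -0.396265.
Step k = 3:
  phi_33 = [rho(3) - phi_21 rho(2) - phi_22 rho(1)] / [1 - phi_21 rho(1) - phi_22 rho(2)]
    numerator   = -0.1519 - (-0.396265)(0.0433) - (-0.099514)(-0.3604) = -0.17060652
    denominator = 1 - (-0.396265)(-0.3604) - (-0.099514)(0.0433) = 0.86149512
  phi_33 = -0.17060652 / 0.86149512 = -0.198.
Therefore phi_{33} = -0.1980.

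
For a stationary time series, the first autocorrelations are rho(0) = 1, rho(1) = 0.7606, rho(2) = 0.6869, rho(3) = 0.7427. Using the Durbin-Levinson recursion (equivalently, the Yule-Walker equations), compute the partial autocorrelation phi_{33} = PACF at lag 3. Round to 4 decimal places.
\phi_{33} = 0.4040

The PACF at lag k is phi_{kk}, the last component of the solution
to the Yule-Walker system G_k phi = r_k where
  (G_k)_{ij} = rho(|i - j|), (r_k)_i = rho(i), i,j = 1..k.
Equivalently, Durbin-Levinson gives phi_{kk} iteratively:
  phi_{11} = rho(1)
  phi_{kk} = [rho(k) - sum_{j=1..k-1} phi_{k-1,j} rho(k-j)]
            / [1 - sum_{j=1..k-1} phi_{k-1,j} rho(j)],
  phi_{k,j} = phi_{k-1,j} - phi_{kk} phi_{k-1,k-j},  j = 1..k-1.
Step k = 1:
  phi_11 = rho(1) = 0.7606.
Step k = 2:
  phi_22 = [rho(2) - phi_11 rho(1)] / [1 - phi_11 rho(1)] = [0.6869 - (0.7606)(0.7606)] / [1 - (0.7606)(0.7606)]
         = 0.10838764 / 0.42148764 = 0.257155.
  Update: phi_21 = phi_11 - phi_22 phi_11 = 0.7606 - (0.257155)(0.7606) = 0.565008.
Step k = 3:
  phi_33 = [rho(3) - phi_21 rho(2) - phi_22 rho(1)] / [1 - phi_21 rho(1) - phi_22 rho(2)]
    numerator   = 0.7427 - (0.565008)(0.6869) - (0.257155)(0.7606) = 0.15900398
    denominator = 1 - (0.565008)(0.7606) - (0.257155)(0.6869) = 0.39361522
  phi_33 = 0.15900398 / 0.39361522 = 0.404.
Therefore phi_{33} = 0.4040.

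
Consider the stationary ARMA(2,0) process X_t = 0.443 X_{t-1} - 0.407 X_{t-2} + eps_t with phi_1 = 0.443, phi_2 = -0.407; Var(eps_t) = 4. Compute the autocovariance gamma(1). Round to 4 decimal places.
\gamma(1) = 1.6756

Multiply the model equation by X_{t-k} and take expectations. With theta_0 = psi_0 = 1 and psi_j the MA(infinity) weights, this gives
  gamma(k) - sum_i phi_i gamma(k-i) = c_k,
  c_k = sigma^2 * sum_{j=k..q} theta_j psi_{j-k}   (c_k = 0 for k > q),
using gamma(-m) = gamma(m).
Pure AR (q = 0): c_0 = sigma^2 = 4, c_k = 0 for k >= 1.
Equations for k = 0, 1, 2 (AR order 2, c_2 = 0):
  (E0) gamma(0) = phi_1 gamma(1) + phi_2 gamma(2) + c_0
  (E1) gamma(1) = phi_1 gamma(0) + phi_2 gamma(1) + c_1
  (E2) gamma(2) = phi_1 gamma(1) + phi_2 gamma(0)
From (E1): gamma(1) = A gamma(0) + B with
  A = phi_1 / (1 - phi_2) = 0.443 / 1.407 = 0.314854,   B = c_1 / (1 - phi_2) = 0 / 1.407 = 0.
Insert (E2) into (E0): gamma(0) (1 - phi_2^2) = phi_1 (1 + phi_2) gamma(1) + c_0.
  phi_1 (1 + phi_2) = (0.443)(0.593) = 0.262699,   1 - phi_2^2 = 0.834351.
Replace gamma(1) by A gamma(0) + B and collect gamma(0):
  gamma(0) [0.834351 - (0.262699)(0.314854)] = c_0 = 4
  gamma(0) * 0.751639 = 4
  gamma(0) = 4 / 0.751639 = 5.321703.
  gamma(1) = A gamma(0) = (0.314854)(5.321703) = 1.675561.
Therefore gamma(1) = 1.6756 (to 4 decimal places).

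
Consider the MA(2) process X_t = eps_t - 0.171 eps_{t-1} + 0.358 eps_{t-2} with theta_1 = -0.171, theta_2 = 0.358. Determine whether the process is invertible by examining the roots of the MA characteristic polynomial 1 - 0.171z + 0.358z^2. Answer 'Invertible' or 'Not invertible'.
\text{Invertible}

The MA(q) characteristic polynomial is P(z) = 1 - 0.171z + 0.358z^2.
Invertibility requires all roots to lie outside the unit circle, i.e. |z| > 1 for every root.
Set 1 + (-0.171) z + (0.358) z^2 = 0, i.e. a z^2 + b z + c = 0 with a = 0.358, b = -0.171, c = 1.
Discriminant D = b^2 - 4ac = (-0.171)^2 - 4*(0.358)*1 = 0.029241 - (1.432) = -1.402759.
D < 0, so the roots are the complex-conjugate pair z = (-b +/- i sqrt(-D)) / (2a) = 0.2388 +/- 1.6542i.
For a conjugate pair |z|^2 = z * conj(z) = (product of roots) = c/a = 1/(0.358) = 2.793296, so |z| = sqrt(2.793296) = 1.6713 for both roots.
Moduli of all roots: 1.6713, 1.6713.
All moduli strictly greater than 1? Yes.
Verdict: Invertible.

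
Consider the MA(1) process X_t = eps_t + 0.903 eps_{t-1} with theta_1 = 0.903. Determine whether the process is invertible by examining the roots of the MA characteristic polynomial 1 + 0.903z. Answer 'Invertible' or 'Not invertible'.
\text{Invertible}

The MA(q) characteristic polynomial is P(z) = 1 + 0.903z.
Invertibility requires all roots to lie outside the unit circle, i.e. |z| > 1 for every root.
This is linear in z: 1 + (0.903) z = 0  =>  z = -1/(0.903) = -1.10742,  |z| = 1.10742.
Moduli of all roots: 1.1074.
All moduli strictly greater than 1? Yes.
Verdict: Invertible.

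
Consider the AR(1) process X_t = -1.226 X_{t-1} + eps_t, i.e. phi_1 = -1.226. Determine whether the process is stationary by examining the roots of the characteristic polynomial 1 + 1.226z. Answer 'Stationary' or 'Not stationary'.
\text{Not stationary}

The AR(p) characteristic polynomial is P(z) = 1 + 1.226z.
Stationarity requires all roots to lie outside the unit circle, i.e. |z| > 1 for every root.
This is linear in z: 1 + (1.226) z = 0  =>  z = -1/(1.226) = -0.815661,  |z| = 0.815661.
Moduli of all roots: 0.8157.
All moduli strictly greater than 1? No.
Verdict: Not stationary.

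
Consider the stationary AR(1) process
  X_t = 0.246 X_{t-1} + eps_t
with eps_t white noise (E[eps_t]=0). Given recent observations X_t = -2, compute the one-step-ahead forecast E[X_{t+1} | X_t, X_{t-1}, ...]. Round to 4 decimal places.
E[X_{t+1} \mid \mathcal F_t] = -0.4920

For an AR(p) model X_t = c + sum_i phi_i X_{t-i} + eps_t, the
one-step-ahead conditional mean is
  E[X_{t+1} | X_t, ...] = c + sum_i phi_i X_{t+1-i}.
Substitute known values:
  E[X_{t+1} | ...] = (0.246) * (-2)
                   = -0.4920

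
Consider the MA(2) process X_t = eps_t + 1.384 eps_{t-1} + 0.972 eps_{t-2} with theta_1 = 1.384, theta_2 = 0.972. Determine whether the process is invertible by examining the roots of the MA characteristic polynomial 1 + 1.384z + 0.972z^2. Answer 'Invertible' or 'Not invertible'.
\text{Invertible}

The MA(q) characteristic polynomial is P(z) = 1 + 1.384z + 0.972z^2.
Invertibility requires all roots to lie outside the unit circle, i.e. |z| > 1 for every root.
Set 1 + (1.384) z + (0.972) z^2 = 0, i.e. a z^2 + b z + c = 0 with a = 0.972, b = 1.384, c = 1.
Discriminant D = b^2 - 4ac = (1.384)^2 - 4*(0.972)*1 = 1.915456 - (3.888) = -1.972544.
D < 0, so the roots are the complex-conjugate pair z = (-b +/- i sqrt(-D)) / (2a) = -0.7119 +/- 0.7225i.
For a conjugate pair |z|^2 = z * conj(z) = (product of roots) = c/a = 1/(0.972) = 1.028807, so |z| = sqrt(1.028807) = 1.0143 for both roots.
Moduli of all roots: 1.0143, 1.0143.
All moduli strictly greater than 1? Yes.
Verdict: Invertible.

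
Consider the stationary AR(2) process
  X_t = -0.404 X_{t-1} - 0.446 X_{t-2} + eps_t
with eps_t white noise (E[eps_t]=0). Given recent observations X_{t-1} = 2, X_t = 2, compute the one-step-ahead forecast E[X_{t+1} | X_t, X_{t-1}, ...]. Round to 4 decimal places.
E[X_{t+1} \mid \mathcal F_t] = -1.7000

For an AR(p) model X_t = c + sum_i phi_i X_{t-i} + eps_t, the
one-step-ahead conditional mean is
  E[X_{t+1} | X_t, ...] = c + sum_i phi_i X_{t+1-i}.
Substitute known values:
  E[X_{t+1} | ...] = (-0.404) * (2) + (-0.446) * (2)
                   = -1.7000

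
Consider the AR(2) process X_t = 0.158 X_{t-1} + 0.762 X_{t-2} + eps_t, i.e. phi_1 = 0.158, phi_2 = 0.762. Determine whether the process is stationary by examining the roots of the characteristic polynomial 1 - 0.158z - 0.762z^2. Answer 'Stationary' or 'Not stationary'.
\text{Stationary}

The AR(p) characteristic polynomial is P(z) = 1 - 0.158z - 0.762z^2.
Stationarity requires all roots to lie outside the unit circle, i.e. |z| > 1 for every root.
Set 1 + (-0.158) z + (-0.762) z^2 = 0, i.e. a z^2 + b z + c = 0 with a = -0.762, b = -0.158, c = 1.
Discriminant D = b^2 - 4ac = (-0.158)^2 - 4*(-0.762)*1 = 0.024964 - (-3.048) = 3.072964.
D >= 0, so the roots are real: z = (-b +/- sqrt(D)) / (2a) = (0.158 +/- 1.752987) / (-1.524).
  z_1 = (0.158 + 1.752987) / (-1.524) = -1.2539,   |z_1| = 1.2539.
  z_2 = (0.158 - 1.752987) / (-1.524) = 1.0466,   |z_2| = 1.0466.
Moduli of all roots: 1.2539, 1.0466.
All moduli strictly greater than 1? Yes.
Verdict: Stationary.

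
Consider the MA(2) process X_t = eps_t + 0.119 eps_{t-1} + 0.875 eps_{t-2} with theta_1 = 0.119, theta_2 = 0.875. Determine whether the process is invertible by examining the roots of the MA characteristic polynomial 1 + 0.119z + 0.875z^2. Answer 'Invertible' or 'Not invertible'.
\text{Invertible}

The MA(q) characteristic polynomial is P(z) = 1 + 0.119z + 0.875z^2.
Invertibility requires all roots to lie outside the unit circle, i.e. |z| > 1 for every root.
Set 1 + (0.119) z + (0.875) z^2 = 0, i.e. a z^2 + b z + c = 0 with a = 0.875, b = 0.119, c = 1.
Discriminant D = b^2 - 4ac = (0.119)^2 - 4*(0.875)*1 = 0.014161 - (3.5) = -3.485839.
D < 0, so the roots are the complex-conjugate pair z = (-b +/- i sqrt(-D)) / (2a) = -0.068 +/- 1.0669i.
For a conjugate pair |z|^2 = z * conj(z) = (product of roots) = c/a = 1/(0.875) = 1.142857, so |z| = sqrt(1.142857) = 1.069 for both roots.
Moduli of all roots: 1.0690, 1.0690.
All moduli strictly greater than 1? Yes.
Verdict: Invertible.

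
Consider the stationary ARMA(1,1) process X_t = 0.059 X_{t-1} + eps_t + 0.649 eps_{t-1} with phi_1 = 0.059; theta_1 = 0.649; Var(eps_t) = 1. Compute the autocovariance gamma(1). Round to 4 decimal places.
\gamma(1) = 0.7377

Multiply the model equation by X_{t-k} and take expectations. With theta_0 = psi_0 = 1 and psi_j the MA(infinity) weights, this gives
  gamma(k) - sum_i phi_i gamma(k-i) = c_k,
  c_k = sigma^2 * sum_{j=k..q} theta_j psi_{j-k}   (c_k = 0 for k > q),
using gamma(-m) = gamma(m).
psi-weights needed (psi_j = theta_j + sum_i phi_i psi_{j-i}):
  psi_1 = theta_1 + phi_1 = 0.649 + (0.059) = 0.708
Right-hand sides:
  c_0 = sigma^2 (1 + theta_1 psi_1) = 1 * (1 + (0.649)(0.708)) = 1 * 1.459492 = 1.459492
  c_1 = sigma^2 theta_1 = 1 * (0.649) = 0.649
  c_2 = 0
Equations for k = 0 and k = 1 (AR order 1):
  gamma(0) = phi_1 gamma(1) + c_0
  gamma(1) = phi_1 gamma(0) + c_1
Substituting the second into the first: gamma(0) (1 - phi_1^2) = c_0 + phi_1 c_1, so
  gamma(0) = (c_0 + phi_1 c_1) / (1 - phi_1^2) = (1.459492 + (0.059)(0.649)) / (1 - (0.059)^2) = 1.497783 / 0.996519 = 1.503015.
  gamma(1) = phi_1 gamma(0) + c_1 = (0.059)(1.503015) + (0.649) = 0.737678.
Therefore gamma(1) = 0.7377 (to 4 decimal places).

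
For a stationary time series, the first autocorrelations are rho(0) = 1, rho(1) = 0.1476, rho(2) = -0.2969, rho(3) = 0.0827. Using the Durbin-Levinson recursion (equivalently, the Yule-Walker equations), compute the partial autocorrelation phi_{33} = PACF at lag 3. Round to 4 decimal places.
\phi_{33} = 0.2160

The PACF at lag k is phi_{kk}, the last component of the solution
to the Yule-Walker system G_k phi = r_k where
  (G_k)_{ij} = rho(|i - j|), (r_k)_i = rho(i), i,j = 1..k.
Equivalently, Durbin-Levinson gives phi_{kk} iteratively:
  phi_{11} = rho(1)
  phi_{kk} = [rho(k) - sum_{j=1..k-1} phi_{k-1,j} rho(k-j)]
            / [1 - sum_{j=1..k-1} phi_{k-1,j} rho(j)],
  phi_{k,j} = phi_{k-1,j} - phi_{kk} phi_{k-1,k-j},  j = 1..k-1.
Step k = 1:
  phi_11 = rho(1) = 0.1476.
Step k = 2:
  phi_22 = [rho(2) - phi_11 rho(1)] / [1 - phi_11 rho(1)] = [-0.2969 - (0.1476)(0.1476)] / [1 - (0.1476)(0.1476)]
         = -0.31868576 / 0.97821424 = -0.325783.
  Update: phi_21 = phi_11 - phi_22 phi_11 = 0.1476 - (-0.325783)(0.1476) = 0.195686.
Step k = 3:
  phi_33 = [rho(3) - phi_21 rho(2) - phi_22 rho(1)] / [1 - phi_21 rho(1) - phi_22 rho(2)]
    numerator   = 0.0827 - (0.195686)(-0.2969) - (-0.325783)(0.1476) = 0.18888465
    denominator = 1 - (0.195686)(0.1476) - (-0.325783)(-0.2969) = 0.87439178
  phi_33 = 0.18888465 / 0.87439178 = 0.216.
Therefore phi_{33} = 0.2160.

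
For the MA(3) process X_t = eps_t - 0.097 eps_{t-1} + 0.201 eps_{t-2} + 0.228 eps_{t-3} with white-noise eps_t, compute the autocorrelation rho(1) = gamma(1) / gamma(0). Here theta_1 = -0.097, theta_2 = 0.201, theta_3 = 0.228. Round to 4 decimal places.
\rho(1) = -0.0641

For an MA(q) process with theta_0 = 1, the autocovariance is
  gamma(k) = sigma^2 * sum_{i=0..q-k} theta_i * theta_{i+k},
and rho(k) = gamma(k) / gamma(0). Sigma^2 cancels.
  numerator   = (1)*(-0.097) + (-0.097)*(0.201) + (0.201)*(0.228) = -0.070669.
  denominator = (1)^2 + (-0.097)^2 + (0.201)^2 + (0.228)^2 = 1.101794.
  rho(1) = -0.070669 / 1.101794 = -0.0641.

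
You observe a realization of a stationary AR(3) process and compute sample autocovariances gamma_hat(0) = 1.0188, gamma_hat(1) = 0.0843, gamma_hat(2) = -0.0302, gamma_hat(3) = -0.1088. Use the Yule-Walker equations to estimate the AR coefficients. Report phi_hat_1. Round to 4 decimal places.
\hat\phi_{1} = 0.0820

The Yule-Walker equations for an AR(p) process read, in matrix form,
  Gamma_p phi = r_p,   with   (Gamma_p)_{ij} = gamma(|i - j|),
                       (r_p)_i = gamma(i),   i,j = 1..p.
Substitute the sample gammas (Toeplitz matrix and right-hand side of size 3):
  Gamma_p = [[1.0188, 0.0843, -0.0302], [0.0843, 1.0188, 0.0843], [-0.0302, 0.0843, 1.0188]]
  r_p     = [0.0843, -0.0302, -0.1088]
Written out (R1..R3):
  (R1) 1.0188 phi_1 + 0.0843 phi_2 - 0.0302 phi_3 = 0.0843
  (R2) 0.0843 phi_1 + 1.0188 phi_2 + 0.0843 phi_3 = -0.0302
  (R3) -0.0302 phi_1 + 0.0843 phi_2 + 1.0188 phi_3 = -0.1088
Gaussian elimination:
  R2 <- R2 - (0.0843/1.0188) R1 = R2 - (0.082744) R1:  1.011825 phi_2 + 0.086799 phi_3 = -0.037175
  R3 <- R3 - (-0.0302/1.0188) R1 = R3 - (-0.029643) R1:  0.086799 phi_2 + 1.017905 phi_3 = -0.106301
  R3 <- R3 - (0.086799/1.011825) R2 = R3 - (0.085785) R2:  1.010459 phi_3 = -0.103112
Back-substitution:
  phi_hat_3 = -0.103112 / 1.010459 = -0.102045
  phi_hat_2 = (-0.037175 - (0.086799)(-0.102045)) / 1.011825 = -0.027987
  phi_hat_1 = (0.0843 - (0.0843)(-0.027987) - (-0.0302)(-0.102045)) / 1.0188 = 0.082035
So phi_hat = [0.0820, -0.0280, -0.1020].
Therefore phi_hat_1 = 0.0820.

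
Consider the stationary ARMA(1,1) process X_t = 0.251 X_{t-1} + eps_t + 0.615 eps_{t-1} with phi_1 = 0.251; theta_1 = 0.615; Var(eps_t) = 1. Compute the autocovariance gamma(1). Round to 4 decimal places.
\gamma(1) = 1.0669

Multiply the model equation by X_{t-k} and take expectations. With theta_0 = psi_0 = 1 and psi_j the MA(infinity) weights, this gives
  gamma(k) - sum_i phi_i gamma(k-i) = c_k,
  c_k = sigma^2 * sum_{j=k..q} theta_j psi_{j-k}   (c_k = 0 for k > q),
using gamma(-m) = gamma(m).
psi-weights needed (psi_j = theta_j + sum_i phi_i psi_{j-i}):
  psi_1 = theta_1 + phi_1 = 0.615 + (0.251) = 0.866
Right-hand sides:
  c_0 = sigma^2 (1 + theta_1 psi_1) = 1 * (1 + (0.615)(0.866)) = 1 * 1.53259 = 1.53259
  c_1 = sigma^2 theta_1 = 1 * (0.615) = 0.615
  c_2 = 0
Equations for k = 0 and k = 1 (AR order 1):
  gamma(0) = phi_1 gamma(1) + c_0
  gamma(1) = phi_1 gamma(0) + c_1
Substituting the second into the first: gamma(0) (1 - phi_1^2) = c_0 + phi_1 c_1, so
  gamma(0) = (c_0 + phi_1 c_1) / (1 - phi_1^2) = (1.53259 + (0.251)(0.615)) / (1 - (0.251)^2) = 1.686955 / 0.936999 = 1.800381.
  gamma(1) = phi_1 gamma(0) + c_1 = (0.251)(1.800381) + (0.615) = 1.066896.
Therefore gamma(1) = 1.0669 (to 4 decimal places).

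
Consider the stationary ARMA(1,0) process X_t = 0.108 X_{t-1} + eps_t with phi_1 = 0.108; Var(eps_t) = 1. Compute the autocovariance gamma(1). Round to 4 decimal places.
\gamma(1) = 0.1093

Multiply the model equation by X_{t-k} and take expectations. With theta_0 = psi_0 = 1 and psi_j the MA(infinity) weights, this gives
  gamma(k) - sum_i phi_i gamma(k-i) = c_k,
  c_k = sigma^2 * sum_{j=k..q} theta_j psi_{j-k}   (c_k = 0 for k > q),
using gamma(-m) = gamma(m).
Pure AR (q = 0): c_0 = sigma^2 = 1, c_k = 0 for k >= 1.
Equations for k = 0 and k = 1 (AR order 1):
  gamma(0) = phi_1 gamma(1) + c_0
  gamma(1) = phi_1 gamma(0) + c_1
Substituting the second into the first: gamma(0) (1 - phi_1^2) = c_0 + phi_1 c_1, so
  gamma(0) = c_0 / (1 - phi_1^2) = 1 / (1 - (0.108)^2) = 1 / 0.988336 = 1.011802.
  gamma(1) = phi_1 gamma(0) = (0.108)(1.011802) = 0.109275.
Therefore gamma(1) = 0.1093 (to 4 decimal places).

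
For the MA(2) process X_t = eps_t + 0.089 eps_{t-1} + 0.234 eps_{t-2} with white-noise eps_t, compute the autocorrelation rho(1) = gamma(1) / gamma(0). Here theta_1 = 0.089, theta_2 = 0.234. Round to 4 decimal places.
\rho(1) = 0.1033

For an MA(q) process with theta_0 = 1, the autocovariance is
  gamma(k) = sigma^2 * sum_{i=0..q-k} theta_i * theta_{i+k},
and rho(k) = gamma(k) / gamma(0). Sigma^2 cancels.
  numerator   = (1)*(0.089) + (0.089)*(0.234) = 0.109826.
  denominator = (1)^2 + (0.089)^2 + (0.234)^2 = 1.062677.
  rho(1) = 0.109826 / 1.062677 = 0.1033.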